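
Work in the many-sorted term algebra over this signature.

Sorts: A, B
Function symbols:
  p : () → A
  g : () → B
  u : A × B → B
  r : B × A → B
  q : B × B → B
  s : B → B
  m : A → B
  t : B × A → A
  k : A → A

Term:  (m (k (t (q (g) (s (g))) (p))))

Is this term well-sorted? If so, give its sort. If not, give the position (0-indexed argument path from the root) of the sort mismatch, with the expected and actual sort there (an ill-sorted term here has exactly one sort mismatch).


        (g) : B
          (g) : B
        (s (g)) : B
      (q (g) (s (g))) : B
      (p) : A
    (t (q (g) (s (g))) (p)) : A
  (k (t (q (g) (s (g))) (p))) : A
(m (k (t (q (g) (s (g))) (p)))) : B

well-sorted; sort = B


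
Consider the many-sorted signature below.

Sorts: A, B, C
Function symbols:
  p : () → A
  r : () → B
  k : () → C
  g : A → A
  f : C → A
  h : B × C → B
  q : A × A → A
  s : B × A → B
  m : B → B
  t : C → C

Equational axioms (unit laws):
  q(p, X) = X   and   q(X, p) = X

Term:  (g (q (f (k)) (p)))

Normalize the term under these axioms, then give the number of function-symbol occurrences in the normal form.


size = 3

1. (g (q (f (k)) (p)))  →  (g (f (k)))
normal form: (g (f (k)))


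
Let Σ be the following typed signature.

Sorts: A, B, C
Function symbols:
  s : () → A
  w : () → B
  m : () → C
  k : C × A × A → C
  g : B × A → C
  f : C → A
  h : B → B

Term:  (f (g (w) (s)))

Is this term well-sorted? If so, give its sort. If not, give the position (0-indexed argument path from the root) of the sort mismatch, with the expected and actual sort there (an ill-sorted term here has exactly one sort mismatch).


well-sorted; sort = A

    (w) : B
    (s) : A
  (g (w) (s)) : C
(f (g (w) (s))) : A


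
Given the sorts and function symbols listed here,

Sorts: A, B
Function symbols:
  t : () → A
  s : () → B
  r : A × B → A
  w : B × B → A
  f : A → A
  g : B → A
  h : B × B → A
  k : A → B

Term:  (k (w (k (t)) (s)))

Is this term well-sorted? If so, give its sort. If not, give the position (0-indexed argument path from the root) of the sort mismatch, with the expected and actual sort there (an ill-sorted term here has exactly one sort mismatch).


well-sorted; sort = B

      (t) : A
    (k (t)) : B
    (s) : B
  (w (k (t)) (s)) : A
(k (w (k (t)) (s))) : B


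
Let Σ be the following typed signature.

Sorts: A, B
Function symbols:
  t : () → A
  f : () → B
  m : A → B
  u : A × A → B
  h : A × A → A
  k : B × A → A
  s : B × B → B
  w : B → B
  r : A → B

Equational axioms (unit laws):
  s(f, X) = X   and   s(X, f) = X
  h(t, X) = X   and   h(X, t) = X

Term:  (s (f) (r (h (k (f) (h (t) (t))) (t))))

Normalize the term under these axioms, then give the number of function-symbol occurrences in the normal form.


size = 4

1. (s (f) (r (h (k (f) (h (t) (t))) (t))))  →  (r (h (k (f) (h (t) (t))) (t)))
2. (r (h (k (f) (h (t) (t))) (t)))  →  (r (k (f) (h (t) (t))))
3. (r (k (f) (h (t) (t))))  →  (r (k (f) (t)))
normal form: (r (k (f) (t)))


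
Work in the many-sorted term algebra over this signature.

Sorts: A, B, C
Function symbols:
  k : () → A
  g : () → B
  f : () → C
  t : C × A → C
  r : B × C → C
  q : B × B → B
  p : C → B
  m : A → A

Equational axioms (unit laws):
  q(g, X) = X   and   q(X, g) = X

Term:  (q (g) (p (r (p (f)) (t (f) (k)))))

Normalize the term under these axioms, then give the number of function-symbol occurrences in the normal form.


1. (q (g) (p (r (p (f)) (t (f) (k)))))  →  (p (r (p (f)) (t (f) (k))))
normal form: (p (r (p (f)) (t (f) (k))))

size = 7


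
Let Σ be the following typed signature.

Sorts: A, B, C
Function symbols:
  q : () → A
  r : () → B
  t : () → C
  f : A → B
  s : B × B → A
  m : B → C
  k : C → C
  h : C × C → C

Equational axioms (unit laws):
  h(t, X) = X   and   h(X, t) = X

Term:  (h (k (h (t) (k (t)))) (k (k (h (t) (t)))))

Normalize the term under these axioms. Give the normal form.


normal form = (h (k (k (t))) (k (k (t))))

1. (h (k (h (t) (k (t)))) (k (k (h (t) (t)))))  →  (h (k (k (t))) (k (k (h (t) (t)))))
2. (h (k (k (t))) (k (k (h (t) (t)))))  →  (h (k (k (t))) (k (k (t))))


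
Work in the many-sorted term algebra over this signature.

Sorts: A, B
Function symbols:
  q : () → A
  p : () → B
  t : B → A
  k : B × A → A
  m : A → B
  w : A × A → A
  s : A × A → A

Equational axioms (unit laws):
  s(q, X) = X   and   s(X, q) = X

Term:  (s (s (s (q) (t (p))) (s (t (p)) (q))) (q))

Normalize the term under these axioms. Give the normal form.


normal form = (s (t (p)) (t (p)))

1. (s (s (s (q) (t (p))) (s (t (p)) (q))) (q))  →  (s (s (q) (t (p))) (s (t (p)) (q)))
2. (s (s (q) (t (p))) (s (t (p)) (q)))  →  (s (t (p)) (s (t (p)) (q)))
3. (s (t (p)) (s (t (p)) (q)))  →  (s (t (p)) (t (p)))


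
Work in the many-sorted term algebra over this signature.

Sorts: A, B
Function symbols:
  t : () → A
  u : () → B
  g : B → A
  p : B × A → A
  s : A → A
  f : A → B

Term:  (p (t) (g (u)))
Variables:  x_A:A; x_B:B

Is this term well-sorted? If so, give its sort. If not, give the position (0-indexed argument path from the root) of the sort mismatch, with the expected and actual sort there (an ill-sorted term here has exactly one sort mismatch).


  (t) : A
    (u) : B
  (g (u)) : A
(p (t) (g (u))) : ✗ arg 0 at [0] has sort A, expected B

ill-sorted at position [0]: expected B, got A


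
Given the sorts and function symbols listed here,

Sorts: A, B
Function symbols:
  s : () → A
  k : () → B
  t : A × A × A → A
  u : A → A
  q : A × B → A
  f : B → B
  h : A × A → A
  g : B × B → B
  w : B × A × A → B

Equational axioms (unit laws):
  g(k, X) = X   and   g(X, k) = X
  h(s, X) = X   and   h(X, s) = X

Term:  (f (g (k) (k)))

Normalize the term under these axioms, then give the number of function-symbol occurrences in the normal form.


1. (f (g (k) (k)))  →  (f (k))
normal form: (f (k))

size = 2


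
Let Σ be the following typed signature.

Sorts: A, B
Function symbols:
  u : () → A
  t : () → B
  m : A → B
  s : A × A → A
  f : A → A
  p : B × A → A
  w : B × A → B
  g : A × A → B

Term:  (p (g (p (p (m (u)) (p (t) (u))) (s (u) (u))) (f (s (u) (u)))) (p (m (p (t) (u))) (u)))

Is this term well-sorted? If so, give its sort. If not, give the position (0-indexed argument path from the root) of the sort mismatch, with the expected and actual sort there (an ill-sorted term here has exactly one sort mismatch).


ill-sorted at position [0, 0, 0]: expected B, got A

          (u) : A
        (m (u)) : B
          (t) : B
          (u) : A
        (p (t) (u)) : A
      (p (m (u)) (p (t) (u))) : A
        (u) : A
        (u) : A
      (s (u) (u)) : A
    (p (p (m (u)) (p (t) (u))) (s (u) (u))) : ✗ arg 0 at [0, 0, 0] has sort A, expected B
        (u) : A
        (u) : A
      (s (u) (u)) : A
    (f (s (u) (u))) : A
        (t) : B
        (u) : A
      (p (t) (u)) : A
    (m (p (t) (u))) : B
    (u) : A
  (p (m (p (t) (u))) (u)) : A


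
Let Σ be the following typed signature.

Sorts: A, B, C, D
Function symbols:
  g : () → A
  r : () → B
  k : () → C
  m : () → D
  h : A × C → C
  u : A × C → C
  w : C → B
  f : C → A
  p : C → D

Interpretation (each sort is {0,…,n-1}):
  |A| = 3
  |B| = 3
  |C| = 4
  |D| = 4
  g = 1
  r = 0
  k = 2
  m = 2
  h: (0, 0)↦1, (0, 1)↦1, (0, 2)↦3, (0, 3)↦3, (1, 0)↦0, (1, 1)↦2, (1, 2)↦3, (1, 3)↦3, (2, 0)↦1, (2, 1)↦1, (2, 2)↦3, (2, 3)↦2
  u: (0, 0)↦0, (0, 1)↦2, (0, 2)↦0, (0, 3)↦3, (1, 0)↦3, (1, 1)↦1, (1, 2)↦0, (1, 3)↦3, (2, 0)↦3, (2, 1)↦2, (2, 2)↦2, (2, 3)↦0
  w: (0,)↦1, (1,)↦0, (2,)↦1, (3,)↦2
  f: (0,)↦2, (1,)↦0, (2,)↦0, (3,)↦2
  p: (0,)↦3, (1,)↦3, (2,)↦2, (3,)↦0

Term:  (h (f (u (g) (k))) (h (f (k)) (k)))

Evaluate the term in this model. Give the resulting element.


  g = 1
  k = 2
  (u (g) (k)) = u(1, 2) = 0
  (f (u (g) (k))) = f(0,) = 2
  k = 2
  (f (k)) = f(2,) = 0
  k = 2
  (h (f (k)) (k)) = h(0, 2) = 3
  (h (f (u (g) (k))) (h (f (k)) (k))) = h(2, 3) = 2

value = 2


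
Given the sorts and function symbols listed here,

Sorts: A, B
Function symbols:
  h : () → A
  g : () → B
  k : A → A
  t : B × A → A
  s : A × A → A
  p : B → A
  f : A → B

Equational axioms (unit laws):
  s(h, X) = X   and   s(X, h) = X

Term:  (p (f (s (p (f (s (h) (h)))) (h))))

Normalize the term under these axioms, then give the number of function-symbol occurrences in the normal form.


1. (p (f (s (p (f (s (h) (h)))) (h))))  →  (p (f (p (f (s (h) (h))))))
2. (p (f (p (f (s (h) (h))))))  →  (p (f (p (f (h)))))
normal form: (p (f (p (f (h)))))

size = 5


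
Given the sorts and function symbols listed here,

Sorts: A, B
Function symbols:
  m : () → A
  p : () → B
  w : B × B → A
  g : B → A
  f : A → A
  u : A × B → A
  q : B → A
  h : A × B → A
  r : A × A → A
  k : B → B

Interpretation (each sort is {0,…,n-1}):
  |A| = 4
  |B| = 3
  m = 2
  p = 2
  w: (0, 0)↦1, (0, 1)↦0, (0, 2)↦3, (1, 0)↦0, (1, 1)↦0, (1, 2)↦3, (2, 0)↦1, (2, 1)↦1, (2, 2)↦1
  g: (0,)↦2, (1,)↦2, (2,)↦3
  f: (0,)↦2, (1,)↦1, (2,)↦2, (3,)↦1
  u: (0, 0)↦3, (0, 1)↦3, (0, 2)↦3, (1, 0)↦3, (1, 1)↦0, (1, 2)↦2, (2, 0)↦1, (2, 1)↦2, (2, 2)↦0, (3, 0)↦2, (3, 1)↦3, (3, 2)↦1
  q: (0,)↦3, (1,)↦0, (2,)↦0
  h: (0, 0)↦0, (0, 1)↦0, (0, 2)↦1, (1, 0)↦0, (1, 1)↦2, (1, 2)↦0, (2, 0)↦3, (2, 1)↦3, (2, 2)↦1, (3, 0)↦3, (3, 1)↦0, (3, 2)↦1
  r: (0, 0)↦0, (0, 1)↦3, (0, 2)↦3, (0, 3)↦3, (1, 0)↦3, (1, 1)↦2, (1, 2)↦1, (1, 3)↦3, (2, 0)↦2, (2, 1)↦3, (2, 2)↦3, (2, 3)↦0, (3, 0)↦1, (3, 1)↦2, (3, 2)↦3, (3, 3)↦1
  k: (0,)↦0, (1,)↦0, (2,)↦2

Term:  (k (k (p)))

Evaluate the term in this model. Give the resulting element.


value = 2

  p = 2
  (k (p)) = k(2,) = 2
  (k (k (p))) = k(2,) = 2


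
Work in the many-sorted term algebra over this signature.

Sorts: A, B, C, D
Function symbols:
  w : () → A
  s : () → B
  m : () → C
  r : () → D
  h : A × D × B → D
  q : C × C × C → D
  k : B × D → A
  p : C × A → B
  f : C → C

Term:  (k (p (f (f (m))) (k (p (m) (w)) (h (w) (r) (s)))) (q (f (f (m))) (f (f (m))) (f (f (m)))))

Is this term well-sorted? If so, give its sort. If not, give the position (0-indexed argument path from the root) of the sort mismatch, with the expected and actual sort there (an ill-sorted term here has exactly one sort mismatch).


        (m) : C
      (f (m)) : C
    (f (f (m))) : C
        (m) : C
        (w) : A
      (p (m) (w)) : B
        (w) : A
        (r) : D
        (s) : B
      (h (w) (r) (s)) : D
    (k (p (m) (w)) (h (w) (r) (s))) : A
  (p (f (f (m))) (k (p (m) (w)) (h (w) (r) (s)))) : B
        (m) : C
      (f (m)) : C
    (f (f (m))) : C
        (m) : C
      (f (m)) : C
    (f (f (m))) : C
        (m) : C
      (f (m)) : C
    (f (f (m))) : C
  (q (f (f (m))) (f (f (m))) (f (f (m)))) : D
(k (p (f (f (m))) (k (p (m) (w)) (h (w) (r) (s)))) (q (f (f (m))) (f (f (m))) (f (f (m))))) : A

well-sorted; sort = A


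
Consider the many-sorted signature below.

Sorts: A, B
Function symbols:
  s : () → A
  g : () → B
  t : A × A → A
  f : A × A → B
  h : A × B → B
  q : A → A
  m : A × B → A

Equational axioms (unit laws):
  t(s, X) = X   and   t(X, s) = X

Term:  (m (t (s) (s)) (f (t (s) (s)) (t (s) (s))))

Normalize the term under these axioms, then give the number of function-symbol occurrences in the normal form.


1. (m (t (s) (s)) (f (t (s) (s)) (t (s) (s))))  →  (m (s) (f (t (s) (s)) (t (s) (s))))
2. (m (s) (f (t (s) (s)) (t (s) (s))))  →  (m (s) (f (s) (t (s) (s))))
3. (m (s) (f (s) (t (s) (s))))  →  (m (s) (f (s) (s)))
normal form: (m (s) (f (s) (s)))

size = 5


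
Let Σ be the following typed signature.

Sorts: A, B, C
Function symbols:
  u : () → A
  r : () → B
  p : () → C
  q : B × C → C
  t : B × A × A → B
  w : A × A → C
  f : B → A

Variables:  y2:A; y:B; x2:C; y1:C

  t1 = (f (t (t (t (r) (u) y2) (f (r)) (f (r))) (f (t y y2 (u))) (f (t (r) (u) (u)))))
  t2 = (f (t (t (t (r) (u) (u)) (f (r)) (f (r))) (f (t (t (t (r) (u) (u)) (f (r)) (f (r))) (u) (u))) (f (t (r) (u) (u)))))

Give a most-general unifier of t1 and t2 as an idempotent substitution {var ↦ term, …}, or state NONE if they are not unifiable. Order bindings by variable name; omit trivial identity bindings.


{y ↦ (t (t (r) (u) (u)) (f (r)) (f (r))), y2 ↦ (u)}


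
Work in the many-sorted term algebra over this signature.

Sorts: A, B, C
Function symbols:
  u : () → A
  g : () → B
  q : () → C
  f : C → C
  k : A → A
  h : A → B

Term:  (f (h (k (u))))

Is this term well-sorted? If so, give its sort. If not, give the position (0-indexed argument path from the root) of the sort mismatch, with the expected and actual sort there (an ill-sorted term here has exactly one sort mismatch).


ill-sorted at position [0]: expected C, got B

      (u) : A
    (k (u)) : A
  (h (k (u))) : B
(f (h (k (u)))) : ✗ arg 0 at [0] has sort B, expected C


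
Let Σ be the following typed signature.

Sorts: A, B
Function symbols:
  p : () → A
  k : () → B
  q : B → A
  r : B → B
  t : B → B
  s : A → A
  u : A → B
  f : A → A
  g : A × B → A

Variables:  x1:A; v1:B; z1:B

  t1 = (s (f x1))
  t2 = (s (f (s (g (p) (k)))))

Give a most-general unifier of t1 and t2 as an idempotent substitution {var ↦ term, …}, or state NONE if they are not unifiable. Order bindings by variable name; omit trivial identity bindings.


{x1 ↦ (s (g (p) (k)))}


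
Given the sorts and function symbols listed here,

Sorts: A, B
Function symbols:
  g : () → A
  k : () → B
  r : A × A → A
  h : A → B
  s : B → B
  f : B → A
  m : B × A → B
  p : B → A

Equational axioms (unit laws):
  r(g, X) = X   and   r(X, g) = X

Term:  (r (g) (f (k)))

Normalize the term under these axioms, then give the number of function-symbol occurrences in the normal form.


1. (r (g) (f (k)))  →  (f (k))
normal form: (f (k))

size = 2


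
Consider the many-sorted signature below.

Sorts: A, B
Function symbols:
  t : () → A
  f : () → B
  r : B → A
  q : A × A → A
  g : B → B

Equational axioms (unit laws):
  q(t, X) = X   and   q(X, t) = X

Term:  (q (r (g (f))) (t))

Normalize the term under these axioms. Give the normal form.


normal form = (r (g (f)))

1. (q (r (g (f))) (t))  →  (r (g (f)))


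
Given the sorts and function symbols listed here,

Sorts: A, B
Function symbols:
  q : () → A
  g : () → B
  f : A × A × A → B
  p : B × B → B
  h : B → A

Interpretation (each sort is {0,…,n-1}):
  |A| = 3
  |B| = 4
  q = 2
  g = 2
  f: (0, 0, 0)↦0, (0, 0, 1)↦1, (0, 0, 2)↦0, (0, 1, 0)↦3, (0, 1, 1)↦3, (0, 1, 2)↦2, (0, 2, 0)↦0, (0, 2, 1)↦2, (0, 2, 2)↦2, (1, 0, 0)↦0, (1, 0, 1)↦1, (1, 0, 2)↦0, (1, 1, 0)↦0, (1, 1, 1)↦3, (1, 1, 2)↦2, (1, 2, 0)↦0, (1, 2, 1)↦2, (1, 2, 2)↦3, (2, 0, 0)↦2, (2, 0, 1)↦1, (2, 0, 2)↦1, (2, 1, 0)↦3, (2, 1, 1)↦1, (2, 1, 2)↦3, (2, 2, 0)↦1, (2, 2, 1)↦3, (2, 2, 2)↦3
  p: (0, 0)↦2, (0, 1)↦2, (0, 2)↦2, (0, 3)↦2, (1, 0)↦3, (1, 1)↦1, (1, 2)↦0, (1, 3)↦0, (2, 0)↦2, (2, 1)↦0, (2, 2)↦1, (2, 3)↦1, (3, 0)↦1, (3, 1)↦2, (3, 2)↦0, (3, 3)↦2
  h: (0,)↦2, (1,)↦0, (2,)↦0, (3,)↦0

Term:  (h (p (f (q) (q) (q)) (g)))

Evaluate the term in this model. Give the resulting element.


  q = 2
  q = 2
  q = 2
  (f (q) (q) (q)) = f(2, 2, 2) = 3
  g = 2
  (p (f (q) (q) (q)) (g)) = p(3, 2) = 0
  (h (p (f (q) (q) (q)) (g))) = h(0,) = 2

value = 2


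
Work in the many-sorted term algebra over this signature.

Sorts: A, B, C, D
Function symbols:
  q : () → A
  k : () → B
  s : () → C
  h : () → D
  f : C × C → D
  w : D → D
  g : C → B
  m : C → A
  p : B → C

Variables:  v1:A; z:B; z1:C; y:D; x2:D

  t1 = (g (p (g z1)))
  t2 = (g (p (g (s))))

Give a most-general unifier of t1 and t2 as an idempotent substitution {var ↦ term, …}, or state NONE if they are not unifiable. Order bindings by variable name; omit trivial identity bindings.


{z1 ↦ (s)}


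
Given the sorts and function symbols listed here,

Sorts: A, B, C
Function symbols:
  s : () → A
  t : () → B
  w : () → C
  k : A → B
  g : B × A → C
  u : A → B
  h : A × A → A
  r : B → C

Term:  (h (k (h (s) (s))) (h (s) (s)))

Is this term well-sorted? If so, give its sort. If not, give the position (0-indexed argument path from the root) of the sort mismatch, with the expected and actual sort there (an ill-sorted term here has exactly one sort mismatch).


ill-sorted at position [0]: expected A, got B

      (s) : A
      (s) : A
    (h (s) (s)) : A
  (k (h (s) (s))) : B
    (s) : A
    (s) : A
  (h (s) (s)) : A
(h (k (h (s) (s))) (h (s) (s))) : ✗ arg 0 at [0] has sort B, expected A


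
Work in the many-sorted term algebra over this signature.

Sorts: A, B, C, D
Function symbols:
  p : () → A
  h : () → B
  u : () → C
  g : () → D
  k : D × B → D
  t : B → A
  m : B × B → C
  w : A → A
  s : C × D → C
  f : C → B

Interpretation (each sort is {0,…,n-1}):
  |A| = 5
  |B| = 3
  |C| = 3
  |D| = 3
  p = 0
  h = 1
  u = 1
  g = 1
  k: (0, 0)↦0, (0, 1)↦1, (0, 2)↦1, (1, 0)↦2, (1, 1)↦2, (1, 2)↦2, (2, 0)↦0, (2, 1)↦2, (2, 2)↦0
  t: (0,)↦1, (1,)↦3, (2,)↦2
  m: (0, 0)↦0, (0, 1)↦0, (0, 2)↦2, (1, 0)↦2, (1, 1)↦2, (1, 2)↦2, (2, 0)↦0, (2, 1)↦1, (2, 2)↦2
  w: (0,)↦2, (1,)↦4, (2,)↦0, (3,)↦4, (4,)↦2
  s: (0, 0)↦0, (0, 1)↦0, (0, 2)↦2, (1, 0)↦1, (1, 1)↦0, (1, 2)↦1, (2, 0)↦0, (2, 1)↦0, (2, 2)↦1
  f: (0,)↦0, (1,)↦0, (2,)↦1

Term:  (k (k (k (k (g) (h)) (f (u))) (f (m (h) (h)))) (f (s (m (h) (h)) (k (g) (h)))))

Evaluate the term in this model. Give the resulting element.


value = 2

  g = 1
  h = 1
  (k (g) (h)) = k(1, 1) = 2
  u = 1
  (f (u)) = f(1,) = 0
  (k (k (g) (h)) (f (u))) = k(2, 0) = 0
  h = 1
  h = 1
  (m (h) (h)) = m(1, 1) = 2
  (f (m (h) (h))) = f(2,) = 1
  (k (k (k (g) (h)) (f (u))) (f (m (h) (h)))) = k(0, 1) = 1
  h = 1
  h = 1
  (m (h) (h)) = m(1, 1) = 2
  g = 1
  h = 1
  (k (g) (h)) = k(1, 1) = 2
  (s (m (h) (h)) (k (g) (h))) = s(2, 2) = 1
  (f (s (m (h) (h)) (k (g) (h)))) = f(1,) = 0
  (k (k (k (k (g) (h)) (f (u))) (f (m (h) (h)))) (f (s (m (h) (h)) (k (g) (h))))) = k(1, 0) = 2


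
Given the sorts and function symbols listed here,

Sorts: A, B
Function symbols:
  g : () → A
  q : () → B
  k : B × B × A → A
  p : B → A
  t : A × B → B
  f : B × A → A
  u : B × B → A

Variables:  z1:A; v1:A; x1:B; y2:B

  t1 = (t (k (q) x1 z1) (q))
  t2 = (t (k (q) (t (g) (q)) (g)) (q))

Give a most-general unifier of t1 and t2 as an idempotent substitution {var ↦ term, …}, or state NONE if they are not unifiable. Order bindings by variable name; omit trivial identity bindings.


{x1 ↦ (t (g) (q)), z1 ↦ (g)}


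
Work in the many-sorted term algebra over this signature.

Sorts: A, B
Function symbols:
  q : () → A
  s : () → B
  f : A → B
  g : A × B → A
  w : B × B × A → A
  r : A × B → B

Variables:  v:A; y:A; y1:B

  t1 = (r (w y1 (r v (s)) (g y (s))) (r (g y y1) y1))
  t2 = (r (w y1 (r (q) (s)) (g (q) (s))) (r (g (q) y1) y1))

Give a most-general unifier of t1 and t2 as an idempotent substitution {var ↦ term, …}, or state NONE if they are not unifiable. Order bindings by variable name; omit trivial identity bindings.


{v ↦ (q), y ↦ (q)}


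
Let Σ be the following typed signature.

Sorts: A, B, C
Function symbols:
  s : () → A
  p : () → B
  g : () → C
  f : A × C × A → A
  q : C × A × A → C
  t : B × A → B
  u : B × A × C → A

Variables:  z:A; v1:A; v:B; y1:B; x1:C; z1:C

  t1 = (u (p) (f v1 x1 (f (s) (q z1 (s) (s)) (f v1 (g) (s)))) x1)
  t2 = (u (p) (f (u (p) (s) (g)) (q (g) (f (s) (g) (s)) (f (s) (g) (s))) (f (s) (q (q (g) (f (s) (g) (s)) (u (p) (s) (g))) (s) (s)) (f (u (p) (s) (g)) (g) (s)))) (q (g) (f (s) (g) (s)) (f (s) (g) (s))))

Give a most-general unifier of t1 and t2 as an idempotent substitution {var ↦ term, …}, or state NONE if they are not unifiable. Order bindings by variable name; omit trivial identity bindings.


{v1 ↦ (u (p) (s) (g)), x1 ↦ (q (g) (f (s) (g) (s)) (f (s) (g) (s))), z1 ↦ (q (g) (f (s) (g) (s)) (u (p) (s) (g)))}


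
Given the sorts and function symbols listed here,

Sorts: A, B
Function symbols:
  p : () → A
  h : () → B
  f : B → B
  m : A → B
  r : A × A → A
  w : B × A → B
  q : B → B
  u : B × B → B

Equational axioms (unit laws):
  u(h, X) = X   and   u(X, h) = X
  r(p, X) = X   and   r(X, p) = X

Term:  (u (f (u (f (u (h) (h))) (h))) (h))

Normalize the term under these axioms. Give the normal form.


normal form = (f (f (h)))

1. (u (f (u (f (u (h) (h))) (h))) (h))  →  (f (u (f (u (h) (h))) (h)))
2. (f (u (f (u (h) (h))) (h)))  →  (f (f (u (h) (h))))
3. (f (f (u (h) (h))))  →  (f (f (h)))


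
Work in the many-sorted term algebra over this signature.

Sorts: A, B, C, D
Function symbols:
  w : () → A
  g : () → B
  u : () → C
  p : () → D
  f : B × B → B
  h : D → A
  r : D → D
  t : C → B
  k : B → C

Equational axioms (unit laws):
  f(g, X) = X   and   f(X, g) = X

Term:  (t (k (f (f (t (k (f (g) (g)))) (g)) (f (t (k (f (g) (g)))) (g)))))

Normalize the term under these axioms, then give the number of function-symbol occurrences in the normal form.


size = 9

1. (t (k (f (f (t (k (f (g) (g)))) (g)) (f (t (k (f (g) (g)))) (g)))))  →  (t (k (f (t (k (f (g) (g)))) (f (t (k (f (g) (g)))) (g)))))
2. (t (k (f (t (k (f (g) (g)))) (f (t (k (f (g) (g)))) (g)))))  →  (t (k (f (t (k (g))) (f (t (k (f (g) (g)))) (g)))))
3. (t (k (f (t (k (g))) (f (t (k (f (g) (g)))) (g)))))  →  (t (k (f (t (k (g))) (t (k (f (g) (g)))))))
4. (t (k (f (t (k (g))) (t (k (f (g) (g)))))))  →  (t (k (f (t (k (g))) (t (k (g))))))
normal form: (t (k (f (t (k (g))) (t (k (g))))))


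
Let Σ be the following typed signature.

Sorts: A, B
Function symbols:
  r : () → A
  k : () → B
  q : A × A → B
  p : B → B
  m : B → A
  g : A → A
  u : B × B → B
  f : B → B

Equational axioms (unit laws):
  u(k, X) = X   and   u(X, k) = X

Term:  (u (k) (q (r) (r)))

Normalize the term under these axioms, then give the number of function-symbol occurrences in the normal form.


1. (u (k) (q (r) (r)))  →  (q (r) (r))
normal form: (q (r) (r))

size = 3


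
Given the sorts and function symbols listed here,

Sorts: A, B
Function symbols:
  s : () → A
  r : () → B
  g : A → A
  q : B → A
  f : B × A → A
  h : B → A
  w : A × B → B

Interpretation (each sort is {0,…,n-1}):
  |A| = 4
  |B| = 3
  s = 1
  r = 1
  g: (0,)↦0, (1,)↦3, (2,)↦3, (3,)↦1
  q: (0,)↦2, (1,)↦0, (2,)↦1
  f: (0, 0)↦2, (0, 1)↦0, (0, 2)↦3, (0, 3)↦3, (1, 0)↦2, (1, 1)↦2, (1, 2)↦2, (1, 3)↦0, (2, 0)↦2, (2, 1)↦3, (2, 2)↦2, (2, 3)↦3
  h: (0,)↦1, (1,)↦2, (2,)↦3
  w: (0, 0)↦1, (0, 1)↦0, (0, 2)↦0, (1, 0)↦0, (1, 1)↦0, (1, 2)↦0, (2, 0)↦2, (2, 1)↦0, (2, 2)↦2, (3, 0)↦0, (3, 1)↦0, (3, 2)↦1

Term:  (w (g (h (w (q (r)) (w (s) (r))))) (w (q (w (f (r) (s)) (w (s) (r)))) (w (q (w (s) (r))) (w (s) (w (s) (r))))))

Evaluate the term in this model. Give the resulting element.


  r = 1
  (q (r)) = q(1,) = 0
  s = 1
  r = 1
  (w (s) (r)) = w(1, 1) = 0
  (w (q (r)) (w (s) (r))) = w(0, 0) = 1
  (h (w (q (r)) (w (s) (r)))) = h(1,) = 2
  (g (h (w (q (r)) (w (s) (r))))) = g(2,) = 3
  r = 1
  s = 1
  (f (r) (s)) = f(1, 1) = 2
  s = 1
  r = 1
  (w (s) (r)) = w(1, 1) = 0
  (w (f (r) (s)) (w (s) (r))) = w(2, 0) = 2
  (q (w (f (r) (s)) (w (s) (r)))) = q(2,) = 1
  s = 1
  r = 1
  (w (s) (r)) = w(1, 1) = 0
  (q (w (s) (r))) = q(0,) = 2
  s = 1
  s = 1
  r = 1
  (w (s) (r)) = w(1, 1) = 0
  (w (s) (w (s) (r))) = w(1, 0) = 0
  (w (q (w (s) (r))) (w (s) (w (s) (r)))) = w(2, 0) = 2
  (w (q (w (f (r) (s)) (w (s) (r)))) (w (q (w (s) (r))) (w (s) (w (s) (r))))) = w(1, 2) = 0
  (w (g (h (w (q (r)) (w (s) (r))))) (w (q (w (f (r) (s)) (w (s) (r)))) (w (q (w (s) (r))) (w (s) (w (s) (r)))))) = w(3, 0) = 0

value = 0


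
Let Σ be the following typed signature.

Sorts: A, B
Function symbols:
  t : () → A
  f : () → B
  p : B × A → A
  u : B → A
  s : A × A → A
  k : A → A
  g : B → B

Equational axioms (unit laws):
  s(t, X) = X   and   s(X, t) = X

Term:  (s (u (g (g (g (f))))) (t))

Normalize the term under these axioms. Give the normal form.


normal form = (u (g (g (g (f)))))

1. (s (u (g (g (g (f))))) (t))  →  (u (g (g (g (f)))))


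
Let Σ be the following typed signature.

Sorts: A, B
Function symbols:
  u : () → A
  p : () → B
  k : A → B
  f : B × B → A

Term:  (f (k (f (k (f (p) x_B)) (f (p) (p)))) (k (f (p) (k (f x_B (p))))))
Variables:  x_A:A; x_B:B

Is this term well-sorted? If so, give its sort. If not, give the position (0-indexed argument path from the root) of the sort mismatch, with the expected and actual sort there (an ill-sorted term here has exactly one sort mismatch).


ill-sorted at position [0, 0, 1]: expected B, got A

          (p) : B
          x_B : B
        (f (p) x_B) : A
      (k (f (p) x_B)) : B
        (p) : B
        (p) : B
      (f (p) (p)) : A
    (f (k (f (p) x_B)) (f (p) (p))) : ✗ arg 1 at [0, 0, 1] has sort A, expected B
      (p) : B
          x_B : B
          (p) : B
        (f x_B (p)) : A
      (k (f x_B (p))) : B
    (f (p) (k (f x_B (p)))) : A
  (k (f (p) (k (f x_B (p))))) : B


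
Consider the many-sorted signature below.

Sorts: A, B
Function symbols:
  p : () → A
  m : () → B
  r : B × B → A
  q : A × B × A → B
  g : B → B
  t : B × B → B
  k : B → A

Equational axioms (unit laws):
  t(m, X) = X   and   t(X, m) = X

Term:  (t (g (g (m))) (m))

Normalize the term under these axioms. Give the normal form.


normal form = (g (g (m)))

1. (t (g (g (m))) (m))  →  (g (g (m)))


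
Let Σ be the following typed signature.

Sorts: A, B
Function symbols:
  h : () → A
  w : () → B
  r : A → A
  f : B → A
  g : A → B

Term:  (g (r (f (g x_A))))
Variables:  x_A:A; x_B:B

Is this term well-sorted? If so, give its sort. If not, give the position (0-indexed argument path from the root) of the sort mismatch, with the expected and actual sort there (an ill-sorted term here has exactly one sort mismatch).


well-sorted; sort = B

        x_A : A
      (g x_A) : B
    (f (g x_A)) : A
  (r (f (g x_A))) : A
(g (r (f (g x_A)))) : B


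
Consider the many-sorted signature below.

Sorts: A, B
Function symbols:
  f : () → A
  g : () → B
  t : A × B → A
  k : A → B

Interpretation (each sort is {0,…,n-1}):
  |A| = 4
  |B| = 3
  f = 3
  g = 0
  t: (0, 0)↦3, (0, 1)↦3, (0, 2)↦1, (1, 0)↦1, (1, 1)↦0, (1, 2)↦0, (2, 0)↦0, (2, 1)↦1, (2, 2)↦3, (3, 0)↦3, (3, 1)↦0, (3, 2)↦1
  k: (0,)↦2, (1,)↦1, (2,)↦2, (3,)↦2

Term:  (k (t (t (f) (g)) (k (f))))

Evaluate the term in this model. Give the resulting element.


  f = 3
  g = 0
  (t (f) (g)) = t(3, 0) = 3
  f = 3
  (k (f)) = k(3,) = 2
  (t (t (f) (g)) (k (f))) = t(3, 2) = 1
  (k (t (t (f) (g)) (k (f)))) = k(1,) = 1

value = 1


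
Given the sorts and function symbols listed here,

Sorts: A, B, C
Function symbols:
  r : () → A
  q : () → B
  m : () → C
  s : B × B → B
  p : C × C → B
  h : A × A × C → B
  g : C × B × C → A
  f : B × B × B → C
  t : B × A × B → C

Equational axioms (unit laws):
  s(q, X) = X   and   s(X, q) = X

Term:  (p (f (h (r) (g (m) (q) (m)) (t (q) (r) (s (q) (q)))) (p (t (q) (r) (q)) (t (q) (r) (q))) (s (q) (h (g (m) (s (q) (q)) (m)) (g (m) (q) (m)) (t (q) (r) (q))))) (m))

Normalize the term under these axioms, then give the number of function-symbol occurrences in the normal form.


1. (p (f (h (r) (g (m) (q) (m)) (t (q) (r) (s (q) (q)))) (p (t (q) (r) (q)) (t (q) (r) (q))) (s (q) (h (g (m) (s (q) (q)) (m)) (g (m) (q) (m)) (t (q) (r) (q))))) (m))  →  (p (f (h (r) (g (m) (q) (m)) (t (q) (r) (q))) (p (t (q) (r) (q)) (t (q) (r) (q))) (s (q) (h (g (m) (s (q) (q)) (m)) (g (m) (q) (m)) (t (q) (r) (q))))) (m))
2. (p (f (h (r) (g (m) (q) (m)) (t (q) (r) (q))) (p (t (q) (r) (q)) (t (q) (r) (q))) (s (q) (h (g (m) (s (q) (q)) (m)) (g (m) (q) (m)) (t (q) (r) (q))))) (m))  →  (p (f (h (r) (g (m) (q) (m)) (t (q) (r) (q))) (p (t (q) (r) (q)) (t (q) (r) (q))) (h (g (m) (s (q) (q)) (m)) (g (m) (q) (m)) (t (q) (r) (q)))) (m))
3. (p (f (h (r) (g (m) (q) (m)) (t (q) (r) (q))) (p (t (q) (r) (q)) (t (q) (r) (q))) (h (g (m) (s (q) (q)) (m)) (g (m) (q) (m)) (t (q) (r) (q)))) (m))  →  (p (f (h (r) (g (m) (q) (m)) (t (q) (r) (q))) (p (t (q) (r) (q)) (t (q) (r) (q))) (h (g (m) (q) (m)) (g (m) (q) (m)) (t (q) (r) (q)))) (m))
normal form: (p (f (h (r) (g (m) (q) (m)) (t (q) (r) (q))) (p (t (q) (r) (q)) (t (q) (r) (q))) (h (g (m) (q) (m)) (g (m) (q) (m)) (t (q) (r) (q)))) (m))

size = 35


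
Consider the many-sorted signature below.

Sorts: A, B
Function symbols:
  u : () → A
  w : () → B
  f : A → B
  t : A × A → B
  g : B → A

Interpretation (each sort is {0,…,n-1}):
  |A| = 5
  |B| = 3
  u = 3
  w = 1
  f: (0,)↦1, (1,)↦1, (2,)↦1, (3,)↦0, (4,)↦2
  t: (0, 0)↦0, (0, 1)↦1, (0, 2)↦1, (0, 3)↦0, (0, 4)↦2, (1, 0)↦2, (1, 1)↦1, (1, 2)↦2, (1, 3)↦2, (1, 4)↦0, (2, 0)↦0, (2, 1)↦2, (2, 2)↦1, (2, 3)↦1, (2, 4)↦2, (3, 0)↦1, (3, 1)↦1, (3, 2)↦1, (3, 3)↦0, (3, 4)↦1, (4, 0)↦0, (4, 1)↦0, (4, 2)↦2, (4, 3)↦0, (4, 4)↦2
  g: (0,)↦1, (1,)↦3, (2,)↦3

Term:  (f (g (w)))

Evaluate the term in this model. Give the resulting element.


value = 0

  w = 1
  (g (w)) = g(1,) = 3
  (f (g (w))) = f(3,) = 0


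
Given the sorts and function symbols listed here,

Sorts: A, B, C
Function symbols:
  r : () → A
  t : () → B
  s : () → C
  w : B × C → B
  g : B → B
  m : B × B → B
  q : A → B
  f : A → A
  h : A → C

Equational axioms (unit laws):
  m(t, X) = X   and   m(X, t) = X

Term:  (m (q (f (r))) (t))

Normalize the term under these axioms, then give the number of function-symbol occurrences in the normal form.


1. (m (q (f (r))) (t))  →  (q (f (r)))
normal form: (q (f (r)))

size = 3


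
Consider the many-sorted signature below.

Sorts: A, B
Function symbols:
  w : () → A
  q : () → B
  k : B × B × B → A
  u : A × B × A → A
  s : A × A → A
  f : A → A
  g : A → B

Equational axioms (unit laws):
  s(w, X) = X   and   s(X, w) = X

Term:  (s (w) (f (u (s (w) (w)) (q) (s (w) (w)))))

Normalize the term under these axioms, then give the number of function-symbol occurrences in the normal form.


1. (s (w) (f (u (s (w) (w)) (q) (s (w) (w)))))  →  (f (u (s (w) (w)) (q) (s (w) (w))))
2. (f (u (s (w) (w)) (q) (s (w) (w))))  →  (f (u (w) (q) (s (w) (w))))
3. (f (u (w) (q) (s (w) (w))))  →  (f (u (w) (q) (w)))
normal form: (f (u (w) (q) (w)))

size = 5


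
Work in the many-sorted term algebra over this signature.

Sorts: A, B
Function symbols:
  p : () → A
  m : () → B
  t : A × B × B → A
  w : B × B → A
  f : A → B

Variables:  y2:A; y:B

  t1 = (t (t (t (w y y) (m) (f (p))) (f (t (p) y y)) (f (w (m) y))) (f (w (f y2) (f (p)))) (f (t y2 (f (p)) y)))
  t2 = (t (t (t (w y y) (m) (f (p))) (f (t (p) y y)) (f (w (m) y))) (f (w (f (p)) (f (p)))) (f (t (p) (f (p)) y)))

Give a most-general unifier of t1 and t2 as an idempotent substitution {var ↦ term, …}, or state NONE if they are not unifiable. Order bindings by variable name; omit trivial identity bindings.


{y2 ↦ (p)}


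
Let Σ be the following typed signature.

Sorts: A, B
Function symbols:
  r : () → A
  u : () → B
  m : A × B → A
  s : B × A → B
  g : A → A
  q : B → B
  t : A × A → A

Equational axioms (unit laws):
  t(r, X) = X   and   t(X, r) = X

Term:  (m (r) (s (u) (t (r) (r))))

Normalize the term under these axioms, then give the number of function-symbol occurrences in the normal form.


size = 5

1. (m (r) (s (u) (t (r) (r))))  →  (m (r) (s (u) (r)))
normal form: (m (r) (s (u) (r)))


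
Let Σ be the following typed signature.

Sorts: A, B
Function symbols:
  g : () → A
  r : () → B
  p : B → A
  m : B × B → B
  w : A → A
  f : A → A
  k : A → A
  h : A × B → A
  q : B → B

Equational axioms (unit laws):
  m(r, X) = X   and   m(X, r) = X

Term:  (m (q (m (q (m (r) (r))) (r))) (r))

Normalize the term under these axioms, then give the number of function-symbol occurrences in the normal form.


size = 3

1. (m (q (m (q (m (r) (r))) (r))) (r))  →  (q (m (q (m (r) (r))) (r)))
2. (q (m (q (m (r) (r))) (r)))  →  (q (q (m (r) (r))))
3. (q (q (m (r) (r))))  →  (q (q (r)))
normal form: (q (q (r)))


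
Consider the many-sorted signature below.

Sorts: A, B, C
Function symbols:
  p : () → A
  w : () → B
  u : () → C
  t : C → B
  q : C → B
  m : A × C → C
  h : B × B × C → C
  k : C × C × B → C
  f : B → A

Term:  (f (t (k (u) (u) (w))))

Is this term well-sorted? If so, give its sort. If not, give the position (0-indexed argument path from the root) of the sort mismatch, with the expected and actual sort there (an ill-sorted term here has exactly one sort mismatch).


well-sorted; sort = A

      (u) : C
      (u) : C
      (w) : B
    (k (u) (u) (w)) : C
  (t (k (u) (u) (w))) : B
(f (t (k (u) (u) (w)))) : A


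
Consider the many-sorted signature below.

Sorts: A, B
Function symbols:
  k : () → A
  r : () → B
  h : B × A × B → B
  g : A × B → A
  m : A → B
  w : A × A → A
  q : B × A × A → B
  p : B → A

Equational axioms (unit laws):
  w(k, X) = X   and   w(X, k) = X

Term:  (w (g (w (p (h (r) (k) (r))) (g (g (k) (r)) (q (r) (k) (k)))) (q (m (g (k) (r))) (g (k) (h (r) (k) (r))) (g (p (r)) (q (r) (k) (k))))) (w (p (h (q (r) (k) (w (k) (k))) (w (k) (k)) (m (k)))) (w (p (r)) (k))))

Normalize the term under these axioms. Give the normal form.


normal form = (w (g (w (p (h (r) (k) (r))) (g (g (k) (r)) (q (r) (k) (k)))) (q (m (g (k) (r))) (g (k) (h (r) (k) (r))) (g (p (r)) (q (r) (k) (k))))) (w (p (h (q (r) (k) (k)) (k) (m (k)))) (p (r))))

1. (w (g (w (p (h (r) (k) (r))) (g (g (k) (r)) (q (r) (k) (k)))) (q (m (g (k) (r))) (g (k) (h (r) (k) (r))) (g (p (r)) (q (r) (k) (k))))) (w (p (h (q (r) (k) (w (k) (k))) (w (k) (k)) (m (k)))) (w (p (r)) (k))))  →  (w (g (w (p (h (r) (k) (r))) (g (g (k) (r)) (q (r) (k) (k)))) (q (m (g (k) (r))) (g (k) (h (r) (k) (r))) (g (p (r)) (q (r) (k) (k))))) (w (p (h (q (r) (k) (k)) (w (k) (k)) (m (k)))) (w (p (r)) (k))))
2. (w (g (w (p (h (r) (k) (r))) (g (g (k) (r)) (q (r) (k) (k)))) (q (m (g (k) (r))) (g (k) (h (r) (k) (r))) (g (p (r)) (q (r) (k) (k))))) (w (p (h (q (r) (k) (k)) (w (k) (k)) (m (k)))) (w (p (r)) (k))))  →  (w (g (w (p (h (r) (k) (r))) (g (g (k) (r)) (q (r) (k) (k)))) (q (m (g (k) (r))) (g (k) (h (r) (k) (r))) (g (p (r)) (q (r) (k) (k))))) (w (p (h (q (r) (k) (k)) (k) (m (k)))) (w (p (r)) (k))))
3. (w (g (w (p (h (r) (k) (r))) (g (g (k) (r)) (q (r) (k) (k)))) (q (m (g (k) (r))) (g (k) (h (r) (k) (r))) (g (p (r)) (q (r) (k) (k))))) (w (p (h (q (r) (k) (k)) (k) (m (k)))) (w (p (r)) (k))))  →  (w (g (w (p (h (r) (k) (r))) (g (g (k) (r)) (q (r) (k) (k)))) (q (m (g (k) (r))) (g (k) (h (r) (k) (r))) (g (p (r)) (q (r) (k) (k))))) (w (p (h (q (r) (k) (k)) (k) (m (k)))) (p (r))))


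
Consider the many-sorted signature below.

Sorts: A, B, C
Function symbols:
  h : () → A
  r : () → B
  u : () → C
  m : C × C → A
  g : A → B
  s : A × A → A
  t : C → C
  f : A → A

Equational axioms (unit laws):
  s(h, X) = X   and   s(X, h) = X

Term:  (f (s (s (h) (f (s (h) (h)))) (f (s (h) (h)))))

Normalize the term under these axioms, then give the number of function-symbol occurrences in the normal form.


1. (f (s (s (h) (f (s (h) (h)))) (f (s (h) (h)))))  →  (f (s (f (s (h) (h))) (f (s (h) (h)))))
2. (f (s (f (s (h) (h))) (f (s (h) (h)))))  →  (f (s (f (h)) (f (s (h) (h)))))
3. (f (s (f (h)) (f (s (h) (h)))))  →  (f (s (f (h)) (f (h))))
normal form: (f (s (f (h)) (f (h))))

size = 6


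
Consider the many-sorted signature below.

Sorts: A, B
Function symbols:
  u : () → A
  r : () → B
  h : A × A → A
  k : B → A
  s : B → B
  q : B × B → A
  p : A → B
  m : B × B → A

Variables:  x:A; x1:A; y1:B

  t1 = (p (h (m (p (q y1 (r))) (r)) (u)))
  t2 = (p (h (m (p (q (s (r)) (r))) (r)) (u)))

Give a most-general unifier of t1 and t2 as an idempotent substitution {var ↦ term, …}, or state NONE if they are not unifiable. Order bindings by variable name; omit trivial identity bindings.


{y1 ↦ (s (r))}


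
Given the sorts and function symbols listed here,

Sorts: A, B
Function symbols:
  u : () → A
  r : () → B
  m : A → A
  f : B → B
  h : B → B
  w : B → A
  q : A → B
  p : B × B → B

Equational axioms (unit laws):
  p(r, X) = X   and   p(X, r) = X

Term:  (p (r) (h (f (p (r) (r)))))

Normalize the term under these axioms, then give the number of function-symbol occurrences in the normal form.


size = 3

1. (p (r) (h (f (p (r) (r)))))  →  (h (f (p (r) (r))))
2. (h (f (p (r) (r))))  →  (h (f (r)))
normal form: (h (f (r)))


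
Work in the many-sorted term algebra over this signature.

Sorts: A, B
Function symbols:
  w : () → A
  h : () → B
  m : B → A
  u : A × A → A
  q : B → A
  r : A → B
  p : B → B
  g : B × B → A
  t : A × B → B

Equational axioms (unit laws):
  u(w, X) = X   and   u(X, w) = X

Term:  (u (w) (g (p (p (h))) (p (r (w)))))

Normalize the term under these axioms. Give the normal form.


1. (u (w) (g (p (p (h))) (p (r (w)))))  →  (g (p (p (h))) (p (r (w))))

normal form = (g (p (p (h))) (p (r (w))))


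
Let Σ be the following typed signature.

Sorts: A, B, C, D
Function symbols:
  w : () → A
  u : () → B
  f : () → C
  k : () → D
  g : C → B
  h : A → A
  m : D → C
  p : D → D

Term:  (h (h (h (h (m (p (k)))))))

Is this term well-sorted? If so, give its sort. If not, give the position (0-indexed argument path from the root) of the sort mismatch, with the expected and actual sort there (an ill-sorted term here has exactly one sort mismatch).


            (k) : D
          (p (k)) : D
        (m (p (k))) : C
      (h (m (p (k)))) : ✗ arg 0 at [0, 0, 0, 0] has sort C, expected A

ill-sorted at position [0, 0, 0, 0]: expected A, got C


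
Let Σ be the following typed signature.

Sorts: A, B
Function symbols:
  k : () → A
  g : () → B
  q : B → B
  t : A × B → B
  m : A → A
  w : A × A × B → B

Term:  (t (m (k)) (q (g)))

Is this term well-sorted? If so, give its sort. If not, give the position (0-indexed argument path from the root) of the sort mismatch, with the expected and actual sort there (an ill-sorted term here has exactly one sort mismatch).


well-sorted; sort = B

    (k) : A
  (m (k)) : A
    (g) : B
  (q (g)) : B
(t (m (k)) (q (g))) : B


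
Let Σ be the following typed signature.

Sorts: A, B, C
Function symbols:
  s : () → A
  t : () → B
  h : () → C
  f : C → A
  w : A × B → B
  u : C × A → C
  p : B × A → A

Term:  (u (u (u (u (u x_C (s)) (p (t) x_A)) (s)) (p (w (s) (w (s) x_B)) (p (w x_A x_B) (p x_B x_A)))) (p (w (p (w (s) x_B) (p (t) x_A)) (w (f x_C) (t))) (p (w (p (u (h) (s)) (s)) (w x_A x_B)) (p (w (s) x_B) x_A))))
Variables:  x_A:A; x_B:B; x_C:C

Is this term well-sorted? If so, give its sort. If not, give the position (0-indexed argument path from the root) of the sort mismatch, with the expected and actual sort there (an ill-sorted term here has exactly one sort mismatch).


          x_C : C
          (s) : A
        (u x_C (s)) : C
          (t) : B
          x_A : A
        (p (t) x_A) : A
      (u (u x_C (s)) (p (t) x_A)) : C
      (s) : A
    (u (u (u x_C (s)) (p (t) x_A)) (s)) : C
        (s) : A
          (s) : A
          x_B : B
        (w (s) x_B) : B
      (w (s) (w (s) x_B)) : B
          x_A : A
          x_B : B
        (w x_A x_B) : B
          x_B : B
          x_A : A
        (p x_B x_A) : A
      (p (w x_A x_B) (p x_B x_A)) : A
    (p (w (s) (w (s) x_B)) (p (w x_A x_B) (p x_B x_A))) : A
  (u (u (u (u x_C (s)) (p (t) x_A)) (s)) (p (w (s) (w (s) x_B)) (p (w x_A x_B) (p x_B x_A)))) : C
          (s) : A
          x_B : B
        (w (s) x_B) : B
          (t) : B
          x_A : A
        (p (t) x_A) : A
      (p (w (s) x_B) (p (t) x_A)) : A
          x_C : C
        (f x_C) : A
        (t) : B
      (w (f x_C) (t)) : B
    (w (p (w (s) x_B) (p (t) x_A)) (w (f x_C) (t))) : B
            (h) : C
            (s) : A
          (u (h) (s)) : C
          (s) : A
        (p (u (h) (s)) (s)) : ✗ arg 0 at [1, 1, 0, 0, 0] has sort C, expected B
          x_A : A
          x_B : B
        (w x_A x_B) : B
          (s) : A
          x_B : B
        (w (s) x_B) : B
        x_A : A
      (p (w (s) x_B) x_A) : A

ill-sorted at position [1, 1, 0, 0, 0]: expected B, got C
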